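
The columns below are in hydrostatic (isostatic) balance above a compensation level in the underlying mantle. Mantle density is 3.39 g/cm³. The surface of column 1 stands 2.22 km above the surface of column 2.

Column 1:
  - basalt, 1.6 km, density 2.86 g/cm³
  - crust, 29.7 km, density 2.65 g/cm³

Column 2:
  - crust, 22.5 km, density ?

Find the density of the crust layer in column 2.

Take the compensation level at the base of the deeper column (depth z_c below the surface of column 1) and equate Σ ρ_i t_i down to z_c; mantle fills any gap and the z_c terms cancel.
Column 1: 1.6×2.86 + 29.7×2.65 + (z_c − 31.3)×3.39
Column 2: 2.22×0 + 22.5×ρ + (z_c − 2.22 − 22.5)×3.39
The z_c×3.39 term appears on both sides and cancels. Collect the known terms of each column as K = Σ(ρt)_known − 3.39 × (depth of known layers): K_1 = 83.281 − 3.39×31.3 = −22.826; K_2 = 0 − 3.39×(2.22 + 22.5) = −83.8008.
Balance: K_1 = K_2 + 22.5×ρ, so ρ = (K_1 − K_2)/22.5 = 60.9748/22.5 = 2.71 g/cm³.

2.71 g/cm³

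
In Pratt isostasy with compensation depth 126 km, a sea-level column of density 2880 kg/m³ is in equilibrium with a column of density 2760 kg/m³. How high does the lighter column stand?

ρ_ref D = ρ (D + h) → h = D (ρ_ref − ρ)/ρ.
h = 126 km × (2880 − 2760)/2760 = 5.48 km.

5.48 km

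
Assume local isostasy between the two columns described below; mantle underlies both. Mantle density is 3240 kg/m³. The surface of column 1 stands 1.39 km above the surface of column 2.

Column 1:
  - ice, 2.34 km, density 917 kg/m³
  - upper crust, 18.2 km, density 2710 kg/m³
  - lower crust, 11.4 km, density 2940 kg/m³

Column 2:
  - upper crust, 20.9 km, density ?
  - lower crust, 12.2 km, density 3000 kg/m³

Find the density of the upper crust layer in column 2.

Take the compensation level at the base of the deeper column (depth z_c below the surface of column 1) and equate Σ ρ_i t_i down to z_c; mantle fills any gap and the z_c terms cancel.
Column 1: 2.34×917 + 18.2×2710 + 11.4×2940 + (z_c − 31.94)×3240
Column 2: 1.39×0 + 20.9×ρ + 12.2×3000 + (z_c − 1.39 − 33.1)×3240
The z_c×3240 term appears on both sides and cancels. Collect the known terms of each column as K = Σ(ρt)_known − 3240 × (depth of known layers): K_1 = 84983.78 − 3240×31.94 = −18501.82; K_2 = 36600 − 3240×(1.39 + 33.1) = −75147.6.
Balance: K_1 = K_2 + 20.9×ρ, so ρ = (K_1 − K_2)/20.9 = 56645.8/20.9 = 2710 kg/m³.

2710 kg/m³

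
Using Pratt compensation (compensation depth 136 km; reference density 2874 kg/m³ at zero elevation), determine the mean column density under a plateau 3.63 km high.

2800 kg/m³

Pratt balance: ρ_ref D = ρ (D + h).
ρ = ρ_ref D/(D + h) = 2874 × 136 km/(136 km + 3.63 km) = 2800 kg/m³.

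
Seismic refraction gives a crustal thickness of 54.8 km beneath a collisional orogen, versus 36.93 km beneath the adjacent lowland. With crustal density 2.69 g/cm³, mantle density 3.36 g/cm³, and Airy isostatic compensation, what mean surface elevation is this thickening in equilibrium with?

3.56 km

Excess crust Δ = 54.8 km − 36.93 km = 17.87 km, split between elevation h and root r with h + r = Δ.
Airy balance ρ_c h = (ρ_m − ρ_c) r gives r = h ρ_c/(ρ_m − ρ_c), so h (1 + ρ_c/(ρ_m − ρ_c)) = Δ, i.e. h = Δ (ρ_m − ρ_c)/ρ_m.
h = 17.87 km × 0.67/3.36 = 3.56 km.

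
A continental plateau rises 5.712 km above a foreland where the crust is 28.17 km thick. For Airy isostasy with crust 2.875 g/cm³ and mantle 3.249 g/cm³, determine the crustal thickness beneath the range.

77.8 km

Root depth r = h ρ_c / (ρ_m − ρ_c) = 5.712 km × 2.875 / 0.374 = 43.91 km.
Total thickness = T + h + r = 28.17 km + 5.712 km + 43.91 km = 77.8 km.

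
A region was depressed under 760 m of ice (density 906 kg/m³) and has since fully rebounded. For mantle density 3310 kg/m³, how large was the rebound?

Removing the load lets mantle flow back in; uplift u satisfies ρ_ice t = ρ_m u.
u = t ρ_ice/ρ_m = 760 m × 906/3310 = 208 m.

208 m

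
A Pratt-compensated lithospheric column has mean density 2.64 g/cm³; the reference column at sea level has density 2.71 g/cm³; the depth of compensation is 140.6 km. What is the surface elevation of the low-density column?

3.73 km

ρ_ref D = ρ (D + h) → h = D (ρ_ref − ρ)/ρ.
h = 140.6 km × (2.71 − 2.64)/2.64 = 3.73 km.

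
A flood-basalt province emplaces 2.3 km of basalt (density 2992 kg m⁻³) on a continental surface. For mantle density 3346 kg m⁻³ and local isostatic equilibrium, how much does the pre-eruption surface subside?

2.06 km

Subaerial loading: s = t ρ_load / ρ_m.
s = 2.3 km × 2992/3346 = 2.06 km.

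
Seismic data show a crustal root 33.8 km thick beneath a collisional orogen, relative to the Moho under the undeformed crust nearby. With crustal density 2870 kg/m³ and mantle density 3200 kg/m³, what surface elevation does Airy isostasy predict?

In Airy isostatic equilibrium: ρ_c h = (ρ_m − ρ_c) r.
h = r (ρ_m − ρ_c) / ρ_c = 33.8 km × (3200 − 2870) / 2870 = 3.89 km.

3.89 km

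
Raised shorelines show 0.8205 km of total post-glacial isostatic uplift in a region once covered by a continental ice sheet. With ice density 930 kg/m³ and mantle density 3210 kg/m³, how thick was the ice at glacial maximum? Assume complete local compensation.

u = t ρ_ice/ρ_m → t = u ρ_m/ρ_ice = 0.8205 km × 3210/930 = 2.83 km.

2.83 km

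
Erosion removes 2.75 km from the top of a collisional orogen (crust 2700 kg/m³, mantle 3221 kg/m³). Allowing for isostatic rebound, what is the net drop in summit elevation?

Rebound u = e ρ_c/ρ_m = 2.75 km × 2700/3221 = 2.305 km.
Net surface drop = e − u = 2.75 km − 2.305 km = e (ρ_m − ρ_c)/ρ_m = 0.445 km.

0.445 km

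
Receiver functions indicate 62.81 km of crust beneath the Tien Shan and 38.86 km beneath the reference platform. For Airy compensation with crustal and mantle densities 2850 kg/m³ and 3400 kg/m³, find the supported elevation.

3.87 km

Excess crust Δ = 62.81 km − 38.86 km = 23.95 km, split between elevation h and root r with h + r = Δ.
Airy balance ρ_c h = (ρ_m − ρ_c) r gives r = h ρ_c/(ρ_m − ρ_c), so h (1 + ρ_c/(ρ_m − ρ_c)) = Δ, i.e. h = Δ (ρ_m − ρ_c)/ρ_m.
h = 23.95 km × 550/3400 = 3.87 km.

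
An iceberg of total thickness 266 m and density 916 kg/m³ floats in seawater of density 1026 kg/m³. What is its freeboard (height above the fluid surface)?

Floating equilibrium: submerged depth d = t ρ_obj/ρ_fluid = 266 m × 916/1026 = 237.5 m.
Freeboard = t − d = 266 m − 237.5 m = 28.5 m.

28.5 m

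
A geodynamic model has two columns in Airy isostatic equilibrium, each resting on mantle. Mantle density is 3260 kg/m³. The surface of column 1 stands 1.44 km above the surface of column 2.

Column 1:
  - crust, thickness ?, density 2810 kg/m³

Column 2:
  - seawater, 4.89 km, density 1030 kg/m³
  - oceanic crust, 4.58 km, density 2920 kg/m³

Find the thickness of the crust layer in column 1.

38.1 km

Take the compensation level at the base of the deeper column (depth z_c below the surface of column 1) and equate Σ ρ_i t_i down to z_c; mantle fills any gap and the z_c terms cancel.
Column 1: x×2810 + (z_c − 0 − x)×3260
Column 2: 1.44×0 + 4.89×1030 + 4.58×2920 + (z_c − 1.44 − 9.47)×3260
The z_c×3260 term appears on both sides and cancels. Collect the known terms of each column as K = Σ(ρt)_known − 3260 × (depth of known layers): K_1 = 0 − 3260×0 = 0; K_2 = 18410.3 − 3260×(1.44 + 9.47) = −17156.3.
Balance: K_1 − x×(3260 − 2810) = K_2, so x = (K_1 − K_2)/(3260 − 2810) = 17156.3/450 = 38.1 km.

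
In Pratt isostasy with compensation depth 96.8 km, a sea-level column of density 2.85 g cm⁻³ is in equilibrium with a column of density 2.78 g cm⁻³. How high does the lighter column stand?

2.44 km

ρ_ref D = ρ (D + h) → h = D (ρ_ref − ρ)/ρ.
h = 96.8 km × (2.85 − 2.78)/2.78 = 2.44 km.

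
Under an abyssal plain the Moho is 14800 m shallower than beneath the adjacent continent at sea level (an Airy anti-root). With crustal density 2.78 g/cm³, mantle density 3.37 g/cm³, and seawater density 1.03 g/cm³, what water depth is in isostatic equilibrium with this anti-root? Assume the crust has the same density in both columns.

Replacing a thickness d of crust by seawater at the top must be balanced by replacing crust with mantle at the base: d (ρ_c − ρ_w) = a (ρ_m − ρ_c).
d = a (ρ_m − ρ_c)/(ρ_c − ρ_w) = 14800 m × 0.59/1.75 = 4990 m.

4990 m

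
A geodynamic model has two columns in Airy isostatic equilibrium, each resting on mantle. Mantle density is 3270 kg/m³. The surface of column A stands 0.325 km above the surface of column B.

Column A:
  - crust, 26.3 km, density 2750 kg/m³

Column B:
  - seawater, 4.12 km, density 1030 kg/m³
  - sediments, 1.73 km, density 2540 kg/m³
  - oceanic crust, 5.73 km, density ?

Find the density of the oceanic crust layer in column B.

2900 kg/m³

Take the compensation level at the base of the deeper column (depth z_c below the surface of column A) and equate Σ ρ_i t_i down to z_c; mantle fills any gap and the z_c terms cancel.
Column A: 26.3×2750 + (z_c − 26.3)×3270
Column B: 0.325×0 + 4.12×1030 + 1.73×2540 + 5.73×ρ + (z_c − 0.325 − 11.58)×3270
The z_c×3270 term appears on both sides and cancels. Collect the known terms of each column as K = Σ(ρt)_known − 3270 × (depth of known layers): K_A = 72325 − 3270×26.3 = −13676; K_B = 8637.8 − 3270×(0.325 + 11.58) = −30291.55.
Balance: K_A = K_B + 5.73×ρ, so ρ = (K_A − K_B)/5.73 = 16615.5/5.73 = 2900 kg/m³.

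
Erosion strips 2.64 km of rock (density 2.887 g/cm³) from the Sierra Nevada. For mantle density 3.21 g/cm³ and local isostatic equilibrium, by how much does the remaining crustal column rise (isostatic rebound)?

Unloading: uplift u = e ρ_c/ρ_m = 2.64 km × 2.887/3.21 = 2.37 km.

2.37 km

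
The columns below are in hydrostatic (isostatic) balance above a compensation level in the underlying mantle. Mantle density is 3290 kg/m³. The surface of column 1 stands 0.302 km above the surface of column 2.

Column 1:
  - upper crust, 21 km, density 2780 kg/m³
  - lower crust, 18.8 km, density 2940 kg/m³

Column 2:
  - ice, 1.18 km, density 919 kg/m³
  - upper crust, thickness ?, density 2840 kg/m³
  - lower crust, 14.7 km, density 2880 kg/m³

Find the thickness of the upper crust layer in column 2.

16.6 km

Take the compensation level at the base of the deeper column (depth z_c below the surface of column 1) and equate Σ ρ_i t_i down to z_c; mantle fills any gap and the z_c terms cancel.
Column 1: 21×2780 + 18.8×2940 + (z_c − 39.8)×3290
Column 2: 0.302×0 + 1.18×919 + x×2840 + 14.7×2880 + (z_c − 0.302 − 15.88 − x)×3290
The z_c×3290 term appears on both sides and cancels. Collect the known terms of each column as K = Σ(ρt)_known − 3290 × (depth of known layers): K_1 = 113652 − 3290×39.8 = −17290; K_2 = 43420.42 − 3290×(0.302 + 15.88) = −9818.36.
Balance: K_1 = K_2 − x×(3290 − 2840), so x = (K_2 − K_1)/(3290 − 2840) = 7471.64/450 = 16.6 km.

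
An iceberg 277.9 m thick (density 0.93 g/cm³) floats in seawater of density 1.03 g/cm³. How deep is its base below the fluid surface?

251 m

Draft d = t ρ_obj/ρ_fluid = 277.9 m × 0.93/1.03 = 251 m.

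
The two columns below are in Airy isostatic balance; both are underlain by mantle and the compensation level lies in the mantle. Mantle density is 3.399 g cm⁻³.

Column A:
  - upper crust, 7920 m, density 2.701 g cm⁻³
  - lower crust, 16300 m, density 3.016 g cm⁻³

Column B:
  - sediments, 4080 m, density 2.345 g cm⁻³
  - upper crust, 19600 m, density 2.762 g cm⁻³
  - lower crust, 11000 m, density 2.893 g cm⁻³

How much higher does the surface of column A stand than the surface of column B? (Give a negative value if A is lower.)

−3110 m

For any compensation level in the mantle, the mantle terms cancel and isostasy reduces to e = (Σt_A − Σt_B) − (Σ(ρt)_A − Σ(ρt)_B) / ρ_m.
Σt_A = 24220 m; Σt_B = 34680 m; Σ(ρt)_A = 70552.72; Σ(ρt)_B = 95525.8 (in m·g cm⁻³).
e = (24220 − 34680) − (70552.72 − 95525.8) / 3.399 = −3110 m.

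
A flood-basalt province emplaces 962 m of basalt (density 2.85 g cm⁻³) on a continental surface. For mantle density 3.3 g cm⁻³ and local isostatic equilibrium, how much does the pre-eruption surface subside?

831 m

Subaerial loading: s = t ρ_load / ρ_m.
s = 962 m × 2.85/3.3 = 831 m.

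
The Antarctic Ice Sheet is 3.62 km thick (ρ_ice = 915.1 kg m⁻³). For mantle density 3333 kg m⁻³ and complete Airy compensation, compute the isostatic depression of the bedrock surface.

In Airy isostatic equilibrium: the ice load ρ_ice t is balanced by mantle displaced below, ρ_m s.
s = t ρ_ice / ρ_m = 3.62 km × 915.1/3333 = 0.994 km.

0.994 km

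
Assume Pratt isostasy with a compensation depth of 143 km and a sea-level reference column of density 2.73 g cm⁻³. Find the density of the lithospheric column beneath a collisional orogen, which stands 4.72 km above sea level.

Pratt balance: ρ_ref D = ρ (D + h).
ρ = ρ_ref D/(D + h) = 2.73 × 143 km/(143 km + 4.72 km) = 2.64 g cm⁻³.

2.64 g cm⁻³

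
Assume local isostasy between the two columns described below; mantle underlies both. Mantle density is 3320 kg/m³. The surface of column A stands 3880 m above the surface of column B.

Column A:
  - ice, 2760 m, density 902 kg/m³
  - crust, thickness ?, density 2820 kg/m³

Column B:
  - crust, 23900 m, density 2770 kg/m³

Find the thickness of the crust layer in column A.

Take the compensation level at the base of the deeper column (depth z_c below the surface of column A) and equate Σ ρ_i t_i down to z_c; mantle fills any gap and the z_c terms cancel.
Column A: 2760×902 + x×2820 + (z_c − 2760 − x)×3320
Column B: 3880×0 + 23900×2770 + (z_c − 3880 − 23900)×3320
The z_c×3320 term appears on both sides and cancels. Collect the known terms of each column as K = Σ(ρt)_known − 3320 × (depth of known layers): K_A = 2489520 − 3320×2760 = −6673680; K_B = 66203000 − 3320×(3880 + 23900) = −26026600.
Balance: K_A − x×(3320 − 2820) = K_B, so x = (K_A − K_B)/(3320 − 2820) = 19352900/500 = 38700 m.

38700 m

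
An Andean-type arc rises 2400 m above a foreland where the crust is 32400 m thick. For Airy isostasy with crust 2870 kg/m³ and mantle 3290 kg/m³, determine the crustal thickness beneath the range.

51200 m

Root depth r = h ρ_c / (ρ_m − ρ_c) = 2400 m × 2870 / 420 = 16400 m.
Total thickness = T + h + r = 32400 m + 2400 m + 16400 m = 51200 m.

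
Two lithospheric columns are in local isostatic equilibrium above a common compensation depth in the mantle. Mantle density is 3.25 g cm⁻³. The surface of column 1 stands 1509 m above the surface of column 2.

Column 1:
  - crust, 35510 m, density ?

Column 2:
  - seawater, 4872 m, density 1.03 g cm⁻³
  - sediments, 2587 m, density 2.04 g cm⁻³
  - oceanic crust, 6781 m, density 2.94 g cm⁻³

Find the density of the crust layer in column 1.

Take the compensation level at the base of the deeper column (depth z_c below the surface of column 1) and equate Σ ρ_i t_i down to z_c; mantle fills any gap and the z_c terms cancel.
Column 1: 35510×ρ + (z_c − 35510)×3.25
Column 2: 1509×0 + 4872×1.03 + 2587×2.04 + 6781×2.94 + (z_c − 1509 − 14240)×3.25
The z_c×3.25 term appears on both sides and cancels. Collect the known terms of each column as K = Σ(ρt)_known − 3.25 × (depth of known layers): K_1 = 0 − 3.25×35510 = −115407.5; K_2 = 30231.78 − 3.25×(1509 + 14240) = −20952.47.
Balance: K_1 + 35510×ρ = K_2, so ρ = (K_2 − K_1)/35510 = 94455/35510 = 2.66 g cm⁻³.

2.66 g cm⁻³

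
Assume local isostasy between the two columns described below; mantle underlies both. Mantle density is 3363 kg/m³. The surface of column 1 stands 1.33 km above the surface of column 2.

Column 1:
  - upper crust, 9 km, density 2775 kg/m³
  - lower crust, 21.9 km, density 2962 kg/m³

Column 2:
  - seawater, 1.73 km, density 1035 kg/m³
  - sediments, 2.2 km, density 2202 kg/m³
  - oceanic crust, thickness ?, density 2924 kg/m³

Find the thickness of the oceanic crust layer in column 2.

Take the compensation level at the base of the deeper column (depth z_c below the surface of column 1) and equate Σ ρ_i t_i down to z_c; mantle fills any gap and the z_c terms cancel.
Column 1: 9×2775 + 21.9×2962 + (z_c − 30.9)×3363
Column 2: 1.33×0 + 1.73×1035 + 2.2×2202 + x×2924 + (z_c − 1.33 − 3.93 − x)×3363
The z_c×3363 term appears on both sides and cancels. Collect the known terms of each column as K = Σ(ρt)_known − 3363 × (depth of known layers): K_1 = 89842.8 − 3363×30.9 = −14073.9; K_2 = 6634.95 − 3363×(1.33 + 3.93) = −11054.43.
Balance: K_1 = K_2 − x×(3363 − 2924), so x = (K_2 − K_1)/(3363 − 2924) = 3019.47/439 = 6.88 km.

6.88 km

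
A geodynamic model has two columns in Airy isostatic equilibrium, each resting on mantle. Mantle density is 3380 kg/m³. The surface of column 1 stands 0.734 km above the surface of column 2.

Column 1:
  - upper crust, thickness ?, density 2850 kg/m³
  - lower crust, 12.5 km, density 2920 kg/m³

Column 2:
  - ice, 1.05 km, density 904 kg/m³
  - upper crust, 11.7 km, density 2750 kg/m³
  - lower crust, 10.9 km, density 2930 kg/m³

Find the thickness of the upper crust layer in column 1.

Take the compensation level at the base of the deeper column (depth z_c below the surface of column 1) and equate Σ ρ_i t_i down to z_c; mantle fills any gap and the z_c terms cancel.
Column 1: x×2850 + 12.5×2920 + (z_c − 12.5 − x)×3380
Column 2: 0.734×0 + 1.05×904 + 11.7×2750 + 10.9×2930 + (z_c − 0.734 − 23.65)×3380
The z_c×3380 term appears on both sides and cancels. Collect the known terms of each column as K = Σ(ρt)_known − 3380 × (depth of known layers): K_1 = 36500 − 3380×12.5 = −5750; K_2 = 65061.2 − 3380×(0.734 + 23.65) = −17356.72.
Balance: K_1 − x×(3380 − 2850) = K_2, so x = (K_1 − K_2)/(3380 − 2850) = 11606.7/530 = 21.9 km.

21.9 km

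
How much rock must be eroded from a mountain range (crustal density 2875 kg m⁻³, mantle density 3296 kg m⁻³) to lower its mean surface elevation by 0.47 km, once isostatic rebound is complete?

Net drop Δ = e − u = e − e ρ_c/ρ_m = e (ρ_m − ρ_c)/ρ_m.
e = Δ ρ_m/(ρ_m − ρ_c) = 0.47 km × 3296/421 = 3.68 km.

3.68 km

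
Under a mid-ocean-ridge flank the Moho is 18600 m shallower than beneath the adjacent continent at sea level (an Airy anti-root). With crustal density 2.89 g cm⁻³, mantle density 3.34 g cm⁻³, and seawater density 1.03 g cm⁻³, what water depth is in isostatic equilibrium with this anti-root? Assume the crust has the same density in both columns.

4500 m

Replacing a thickness d of crust by seawater at the top must be balanced by replacing crust with mantle at the base: d (ρ_c − ρ_w) = a (ρ_m − ρ_c).
d = a (ρ_m − ρ_c)/(ρ_c − ρ_w) = 18600 m × 0.45/1.86 = 4500 m.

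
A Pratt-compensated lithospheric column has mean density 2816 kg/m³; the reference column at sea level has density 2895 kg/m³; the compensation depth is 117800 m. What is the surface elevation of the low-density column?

3300 m

ρ_ref D = ρ (D + h) → h = D (ρ_ref − ρ)/ρ.
h = 117800 m × (2895 − 2816)/2816 = 3300 m.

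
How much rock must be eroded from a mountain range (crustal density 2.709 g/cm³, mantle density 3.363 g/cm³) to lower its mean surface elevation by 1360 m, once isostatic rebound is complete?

Net drop Δ = e − u = e − e ρ_c/ρ_m = e (ρ_m − ρ_c)/ρ_m.
e = Δ ρ_m/(ρ_m − ρ_c) = 1360 m × 3.363/0.654 = 6990 m.

6990 m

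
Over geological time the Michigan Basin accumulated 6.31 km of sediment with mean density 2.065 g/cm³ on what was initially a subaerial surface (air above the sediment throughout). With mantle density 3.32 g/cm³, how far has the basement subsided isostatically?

3.92 km

Subaerial load: s = t ρ_sed / ρ_m = 6.31 km × 2.065/3.32 = 3.92 km.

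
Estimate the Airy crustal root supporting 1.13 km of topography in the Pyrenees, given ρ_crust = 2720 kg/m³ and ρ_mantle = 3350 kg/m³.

4.88 km

In Airy isostatic equilibrium: the weight of the topography is balanced by the buoyancy of the root, ρ_c h = (ρ_m − ρ_c) r.
r = h · ρ_c / (ρ_m − ρ_c) = 1.13 km × 2720 / (3350 − 2720) = 4.88 km.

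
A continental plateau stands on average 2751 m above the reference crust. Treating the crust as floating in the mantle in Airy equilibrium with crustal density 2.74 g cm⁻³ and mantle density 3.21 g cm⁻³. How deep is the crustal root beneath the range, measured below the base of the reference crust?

16000 m

Balancing pressure at the compensation depth: the weight of the topography is balanced by the buoyancy of the root, ρ_c h = (ρ_m − ρ_c) r.
r = h · ρ_c / (ρ_m − ρ_c) = 2751 m × 2.74 / (3.21 − 2.74) = 16000 m.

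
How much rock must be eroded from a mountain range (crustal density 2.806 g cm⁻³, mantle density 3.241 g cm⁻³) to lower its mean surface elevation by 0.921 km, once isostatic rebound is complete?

Net drop Δ = e − u = e − e ρ_c/ρ_m = e (ρ_m − ρ_c)/ρ_m.
e = Δ ρ_m/(ρ_m − ρ_c) = 0.921 km × 3.241/0.435 = 6.86 km.

6.86 km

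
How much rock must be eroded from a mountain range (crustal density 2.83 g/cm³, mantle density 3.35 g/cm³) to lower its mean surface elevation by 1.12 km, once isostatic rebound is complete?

7.22 km

Net drop Δ = e − u = e − e ρ_c/ρ_m = e (ρ_m − ρ_c)/ρ_m.
e = Δ ρ_m/(ρ_m − ρ_c) = 1.12 km × 3.35/0.52 = 7.22 km.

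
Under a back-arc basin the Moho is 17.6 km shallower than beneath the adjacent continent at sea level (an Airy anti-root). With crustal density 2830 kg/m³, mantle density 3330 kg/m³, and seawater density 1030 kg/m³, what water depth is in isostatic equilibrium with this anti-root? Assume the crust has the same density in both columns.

4.89 km

Replacing a thickness d of crust by seawater at the top must be balanced by replacing crust with mantle at the base: d (ρ_c − ρ_w) = a (ρ_m − ρ_c).
d = a (ρ_m − ρ_c)/(ρ_c − ρ_w) = 17.6 km × 500/1800 = 4.89 km.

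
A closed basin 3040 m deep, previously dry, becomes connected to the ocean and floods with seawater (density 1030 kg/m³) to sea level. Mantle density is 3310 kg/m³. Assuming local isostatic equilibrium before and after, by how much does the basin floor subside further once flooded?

1370 m

After flooding the water column is d + s deep. Its weight must equal the weight of mantle displaced by the extra subsidence s: (d + s) ρ_w = s ρ_m.
s = d ρ_w / (ρ_m − ρ_w) = 3040 m × 1030/(3310 − 1030) = 1370 m.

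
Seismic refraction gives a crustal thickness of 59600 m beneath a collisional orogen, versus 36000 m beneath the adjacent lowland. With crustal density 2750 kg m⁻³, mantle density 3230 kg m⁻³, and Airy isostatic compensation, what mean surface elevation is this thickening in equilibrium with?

Excess crust Δ = 59600 m − 36000 m = 23600 m, split between elevation h and root r with h + r = Δ.
Airy balance ρ_c h = (ρ_m − ρ_c) r gives r = h ρ_c/(ρ_m − ρ_c), so h (1 + ρ_c/(ρ_m − ρ_c)) = Δ, i.e. h = Δ (ρ_m − ρ_c)/ρ_m.
h = 23600 m × 480/3230 = 3510 m.

3510 m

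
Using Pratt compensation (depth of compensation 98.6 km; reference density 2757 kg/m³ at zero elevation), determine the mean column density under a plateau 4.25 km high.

Pratt balance: ρ_ref D = ρ (D + h).
ρ = ρ_ref D/(D + h) = 2757 × 98.6 km/(98.6 km + 4.25 km) = 2640 kg/m³.

2640 kg/m³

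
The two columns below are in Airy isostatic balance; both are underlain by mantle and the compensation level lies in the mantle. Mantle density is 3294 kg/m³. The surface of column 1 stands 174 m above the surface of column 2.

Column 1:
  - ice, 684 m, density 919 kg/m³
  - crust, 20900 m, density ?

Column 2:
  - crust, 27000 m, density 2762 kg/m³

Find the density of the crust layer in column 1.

2660 kg/m³

Take the compensation level at the base of the deeper column (depth z_c below the surface of column 1) and equate Σ ρ_i t_i down to z_c; mantle fills any gap and the z_c terms cancel.
Column 1: 684×919 + 20900×ρ + (z_c − 21584)×3294
Column 2: 174×0 + 27000×2762 + (z_c − 174 − 27000)×3294
The z_c×3294 term appears on both sides and cancels. Collect the known terms of each column as K = Σ(ρt)_known − 3294 × (depth of known layers): K_1 = 628596 − 3294×21584 = −70469100; K_2 = 74574000 − 3294×(174 + 27000) = −14937156.
Balance: K_1 + 20900×ρ = K_2, so ρ = (K_2 − K_1)/20900 = 55531900/20900 = 2660 kg/m³.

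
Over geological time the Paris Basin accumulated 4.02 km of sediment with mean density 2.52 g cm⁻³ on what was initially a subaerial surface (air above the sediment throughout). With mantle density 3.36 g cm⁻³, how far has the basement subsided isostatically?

3.01 km

Subaerial load: s = t ρ_sed / ρ_m = 4.02 km × 2.52/3.36 = 3.01 km.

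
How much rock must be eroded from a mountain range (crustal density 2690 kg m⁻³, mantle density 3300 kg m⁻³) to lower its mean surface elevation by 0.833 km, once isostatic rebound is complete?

4.51 km

Net drop Δ = e − u = e − e ρ_c/ρ_m = e (ρ_m − ρ_c)/ρ_m.
e = Δ ρ_m/(ρ_m − ρ_c) = 0.833 km × 3300/610 = 4.51 km.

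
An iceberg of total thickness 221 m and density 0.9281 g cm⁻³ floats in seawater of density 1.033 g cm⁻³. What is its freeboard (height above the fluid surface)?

22.4 m

Floating equilibrium: submerged depth d = t ρ_obj/ρ_fluid = 221 m × 0.9281/1.033 = 198.6 m.
Freeboard = t − d = 221 m − 198.6 m = 22.4 m.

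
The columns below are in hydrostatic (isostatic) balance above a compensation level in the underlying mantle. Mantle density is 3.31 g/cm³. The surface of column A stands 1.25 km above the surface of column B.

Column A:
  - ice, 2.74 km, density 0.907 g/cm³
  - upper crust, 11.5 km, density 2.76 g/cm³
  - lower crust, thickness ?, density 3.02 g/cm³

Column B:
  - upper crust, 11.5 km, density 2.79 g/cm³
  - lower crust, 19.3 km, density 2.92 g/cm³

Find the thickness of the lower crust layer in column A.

16.3 km

Take the compensation level at the base of the deeper column (depth z_c below the surface of column A) and equate Σ ρ_i t_i down to z_c; mantle fills any gap and the z_c terms cancel.
Column A: 2.74×0.907 + 11.5×2.76 + x×3.02 + (z_c − 14.24 − x)×3.31
Column B: 1.25×0 + 11.5×2.79 + 19.3×2.92 + (z_c − 1.25 − 30.8)×3.31
The z_c×3.31 term appears on both sides and cancels. Collect the known terms of each column as K = Σ(ρt)_known − 3.31 × (depth of known layers): K_A = 34.22518 − 3.31×14.24 = −12.90922; K_B = 88.441 − 3.31×(1.25 + 30.8) = −17.6445.
Balance: K_A − x×(3.31 − 3.02) = K_B, so x = (K_A − K_B)/(3.31 − 3.02) = 4.73528/0.29 = 16.3 km.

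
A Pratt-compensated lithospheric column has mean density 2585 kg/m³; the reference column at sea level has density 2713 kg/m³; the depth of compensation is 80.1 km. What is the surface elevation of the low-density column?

3.97 km

ρ_ref D = ρ (D + h) → h = D (ρ_ref − ρ)/ρ.
h = 80.1 km × (2713 − 2585)/2585 = 3.97 km.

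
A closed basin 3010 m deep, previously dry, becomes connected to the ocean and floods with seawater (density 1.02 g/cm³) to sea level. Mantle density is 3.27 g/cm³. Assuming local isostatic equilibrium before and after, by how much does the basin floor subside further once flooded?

After flooding the water column is d + s deep. Its weight must equal the weight of mantle displaced by the extra subsidence s: (d + s) ρ_w = s ρ_m.
s = d ρ_w / (ρ_m − ρ_w) = 3010 m × 1.02/(3.27 − 1.02) = 1360 m.

1360 m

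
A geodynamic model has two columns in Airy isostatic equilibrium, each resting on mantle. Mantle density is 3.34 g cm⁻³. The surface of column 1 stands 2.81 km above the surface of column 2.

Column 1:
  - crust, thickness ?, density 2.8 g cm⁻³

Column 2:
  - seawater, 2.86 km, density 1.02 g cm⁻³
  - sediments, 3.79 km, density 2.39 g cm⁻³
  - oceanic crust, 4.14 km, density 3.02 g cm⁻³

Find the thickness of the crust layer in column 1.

Take the compensation level at the base of the deeper column (depth z_c below the surface of column 1) and equate Σ ρ_i t_i down to z_c; mantle fills any gap and the z_c terms cancel.
Column 1: x×2.8 + (z_c − 0 − x)×3.34
Column 2: 2.81×0 + 2.86×1.02 + 3.79×2.39 + 4.14×3.02 + (z_c − 2.81 − 10.79)×3.34
The z_c×3.34 term appears on both sides and cancels. Collect the known terms of each column as K = Σ(ρt)_known − 3.34 × (depth of known layers): K_1 = 0 − 3.34×0 = 0; K_2 = 24.4781 − 3.34×(2.81 + 10.79) = −20.9459.
Balance: K_1 − x×(3.34 − 2.8) = K_2, so x = (K_1 − K_2)/(3.34 − 2.8) = 20.9459/0.54 = 38.8 km.

38.8 km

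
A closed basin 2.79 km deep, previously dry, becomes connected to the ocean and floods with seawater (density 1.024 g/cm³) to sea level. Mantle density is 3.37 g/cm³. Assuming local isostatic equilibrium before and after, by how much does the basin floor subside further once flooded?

1.22 km

After flooding the water column is d + s deep. Its weight must equal the weight of mantle displaced by the extra subsidence s: (d + s) ρ_w = s ρ_m.
s = d ρ_w / (ρ_m − ρ_w) = 2.79 km × 1.024/(3.37 − 1.024) = 1.22 km.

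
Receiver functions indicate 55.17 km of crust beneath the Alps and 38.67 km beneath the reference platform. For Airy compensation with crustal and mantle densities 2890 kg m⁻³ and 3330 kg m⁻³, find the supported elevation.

Excess crust Δ = 55.17 km − 38.67 km = 16.5 km, split between elevation h and root r with h + r = Δ.
Airy balance ρ_c h = (ρ_m − ρ_c) r gives r = h ρ_c/(ρ_m − ρ_c), so h (1 + ρ_c/(ρ_m − ρ_c)) = Δ, i.e. h = Δ (ρ_m − ρ_c)/ρ_m.
h = 16.5 km × 440/3330 = 2.18 km.

2.18 km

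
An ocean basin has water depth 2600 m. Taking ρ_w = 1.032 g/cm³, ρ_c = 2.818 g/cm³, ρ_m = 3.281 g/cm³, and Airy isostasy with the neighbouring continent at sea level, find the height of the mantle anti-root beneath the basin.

10000 m

In Airy isostatic equilibrium: replacing crust with seawater at the top is compensated by replacing crust with mantle at the base: d (ρ_c − ρ_w) = a (ρ_m − ρ_c).
a = d (ρ_c − ρ_w)/(ρ_m − ρ_c) = 2600 m × 1.786/0.463 = 10000 m.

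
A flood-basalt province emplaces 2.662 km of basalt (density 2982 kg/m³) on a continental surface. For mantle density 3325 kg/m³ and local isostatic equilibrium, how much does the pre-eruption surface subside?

Subaerial loading: s = t ρ_load / ρ_m.
s = 2.662 km × 2982/3325 = 2.39 km.

2.39 km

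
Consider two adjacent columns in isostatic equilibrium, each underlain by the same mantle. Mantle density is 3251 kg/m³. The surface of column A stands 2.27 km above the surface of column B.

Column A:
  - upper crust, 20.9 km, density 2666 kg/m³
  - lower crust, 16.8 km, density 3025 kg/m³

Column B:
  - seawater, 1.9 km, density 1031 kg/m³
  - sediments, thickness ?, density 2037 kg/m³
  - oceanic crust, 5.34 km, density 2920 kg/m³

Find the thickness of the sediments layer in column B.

Take the compensation level at the base of the deeper column (depth z_c below the surface of column A) and equate Σ ρ_i t_i down to z_c; mantle fills any gap and the z_c terms cancel.
Column A: 20.9×2666 + 16.8×3025 + (z_c − 37.7)×3251
Column B: 2.27×0 + 1.9×1031 + x×2037 + 5.34×2920 + (z_c − 2.27 − 7.24 − x)×3251
The z_c×3251 term appears on both sides and cancels. Collect the known terms of each column as K = Σ(ρt)_known − 3251 × (depth of known layers): K_A = 106539.4 − 3251×37.7 = −16023.3; K_B = 17551.7 − 3251×(2.27 + 7.24) = −13365.31.
Balance: K_A = K_B − x×(3251 − 2037), so x = (K_B − K_A)/(3251 − 2037) = 2657.99/1214 = 2.19 km.

2.19 km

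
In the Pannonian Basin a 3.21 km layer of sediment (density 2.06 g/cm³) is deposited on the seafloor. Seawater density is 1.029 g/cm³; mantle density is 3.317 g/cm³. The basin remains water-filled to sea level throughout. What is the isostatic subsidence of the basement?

1.45 km

Submarine loading: the sediment displaces seawater, and the subsidence is in turn flooded, so s (ρ_m − ρ_w) = t (ρ_sed − ρ_w).
s = 3.21 km × (2.06 − 1.029) / (3.317 − 1.029) = 1.45 km.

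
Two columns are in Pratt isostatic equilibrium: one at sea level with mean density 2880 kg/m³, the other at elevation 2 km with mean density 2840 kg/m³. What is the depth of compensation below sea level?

142 km

ρ_ref D = ρ (D + h) → D (ρ_ref − ρ) = ρ h.
D = ρ h/(ρ_ref − ρ) = 2840 × 2 km/(2880 − 2840) = 142 km.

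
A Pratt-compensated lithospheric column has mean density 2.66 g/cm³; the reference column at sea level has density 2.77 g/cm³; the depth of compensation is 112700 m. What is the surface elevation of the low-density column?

4660 m

ρ_ref D = ρ (D + h) → h = D (ρ_ref − ρ)/ρ.
h = 112700 m × (2.77 − 2.66)/2.66 = 4660 m.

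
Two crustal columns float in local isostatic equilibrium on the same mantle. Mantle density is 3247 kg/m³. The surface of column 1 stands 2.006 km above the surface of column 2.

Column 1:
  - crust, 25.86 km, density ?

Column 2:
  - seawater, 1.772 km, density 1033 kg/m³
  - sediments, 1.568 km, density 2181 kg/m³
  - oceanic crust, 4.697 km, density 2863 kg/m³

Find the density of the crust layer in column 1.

Take the compensation level at the base of the deeper column (depth z_c below the surface of column 1) and equate Σ ρ_i t_i down to z_c; mantle fills any gap and the z_c terms cancel.
Column 1: 25.86×ρ + (z_c − 25.86)×3247
Column 2: 2.006×0 + 1.772×1033 + 1.568×2181 + 4.697×2863 + (z_c − 2.006 − 8.037)×3247
The z_c×3247 term appears on both sides and cancels. Collect the known terms of each column as K = Σ(ρt)_known − 3247 × (depth of known layers): K_1 = 0 − 3247×25.86 = −83967.42; K_2 = 18697.795 − 3247×(2.006 + 8.037) = −13911.826.
Balance: K_1 + 25.86×ρ = K_2, so ρ = (K_2 − K_1)/25.86 = 70055.6/25.86 = 2710 kg/m³.

2710 kg/m³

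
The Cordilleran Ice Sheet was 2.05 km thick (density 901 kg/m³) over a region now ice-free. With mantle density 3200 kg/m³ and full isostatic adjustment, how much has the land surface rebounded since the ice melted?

0.577 km

Removing the load lets mantle flow back in; uplift u satisfies ρ_ice t = ρ_m u.
u = t ρ_ice/ρ_m = 2.05 km × 901/3200 = 0.577 km.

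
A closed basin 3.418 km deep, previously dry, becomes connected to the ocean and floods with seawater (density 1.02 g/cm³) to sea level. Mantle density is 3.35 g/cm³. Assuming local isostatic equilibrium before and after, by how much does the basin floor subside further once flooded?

1.5 km

After flooding the water column is d + s deep. Its weight must equal the weight of mantle displaced by the extra subsidence s: (d + s) ρ_w = s ρ_m.
s = d ρ_w / (ρ_m − ρ_w) = 3.418 km × 1.02/(3.35 − 1.02) = 1.5 km.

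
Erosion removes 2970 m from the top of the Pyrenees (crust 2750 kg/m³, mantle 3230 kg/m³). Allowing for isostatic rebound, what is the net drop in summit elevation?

441 m

Rebound u = e ρ_c/ρ_m = 2970 m × 2750/3230 = 2529 m.
Net surface drop = e − u = 2970 m − 2529 m = e (ρ_m − ρ_c)/ρ_m = 441 m.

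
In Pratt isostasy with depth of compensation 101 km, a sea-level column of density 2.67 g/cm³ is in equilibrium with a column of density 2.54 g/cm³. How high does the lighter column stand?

5.17 km

ρ_ref D = ρ (D + h) → h = D (ρ_ref − ρ)/ρ.
h = 101 km × (2.67 − 2.54)/2.54 = 5.17 km.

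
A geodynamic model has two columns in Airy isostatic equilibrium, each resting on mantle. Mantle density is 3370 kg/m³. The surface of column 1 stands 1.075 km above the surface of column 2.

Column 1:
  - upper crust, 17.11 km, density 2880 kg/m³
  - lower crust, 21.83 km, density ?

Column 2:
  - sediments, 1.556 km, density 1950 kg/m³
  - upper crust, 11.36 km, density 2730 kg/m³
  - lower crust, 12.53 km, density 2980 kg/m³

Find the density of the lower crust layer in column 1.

Take the compensation level at the base of the deeper column (depth z_c below the surface of column 1) and equate Σ ρ_i t_i down to z_c; mantle fills any gap and the z_c terms cancel.
Column 1: 17.11×2880 + 21.83×ρ + (z_c − 38.94)×3370
Column 2: 1.075×0 + 1.556×1950 + 11.36×2730 + 12.53×2980 + (z_c − 1.075 − 25.446)×3370
The z_c×3370 term appears on both sides and cancels. Collect the known terms of each column as K = Σ(ρt)_known − 3370 × (depth of known layers): K_1 = 49276.8 − 3370×38.94 = −81951; K_2 = 71386.4 − 3370×(1.075 + 25.446) = −17989.37.
Balance: K_1 + 21.83×ρ = K_2, so ρ = (K_2 − K_1)/21.83 = 63961.6/21.83 = 2930 kg/m³.

2930 kg/m³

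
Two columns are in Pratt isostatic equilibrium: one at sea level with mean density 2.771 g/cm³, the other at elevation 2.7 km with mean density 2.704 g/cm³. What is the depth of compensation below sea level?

109 km

ρ_ref D = ρ (D + h) → D (ρ_ref − ρ) = ρ h.
D = ρ h/(ρ_ref − ρ) = 2.704 × 2.7 km/(2.771 − 2.704) = 109 km.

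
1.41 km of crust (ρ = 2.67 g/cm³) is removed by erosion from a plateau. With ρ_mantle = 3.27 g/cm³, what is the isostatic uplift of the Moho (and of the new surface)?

1.15 km

Unloading: uplift u = e ρ_c/ρ_m = 1.41 km × 2.67/3.27 = 1.15 km.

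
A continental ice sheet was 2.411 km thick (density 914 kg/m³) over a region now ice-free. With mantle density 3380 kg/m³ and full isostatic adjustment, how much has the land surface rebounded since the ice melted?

Removing the load lets mantle flow back in; uplift u satisfies ρ_ice t = ρ_m u.
u = t ρ_ice/ρ_m = 2.411 km × 914/3380 = 0.652 km.

0.652 km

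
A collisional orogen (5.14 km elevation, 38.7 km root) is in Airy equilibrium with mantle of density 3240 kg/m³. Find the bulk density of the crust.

ρ_c h = (ρ_m − ρ_c) r → ρ_c (h + r) = ρ_m r → ρ_c = ρ_m r / (h + r).
ρ_c = 3240 × 38.7 km / (5.14 km + 38.7 km) = 2860 kg/m³.

2860 kg/m³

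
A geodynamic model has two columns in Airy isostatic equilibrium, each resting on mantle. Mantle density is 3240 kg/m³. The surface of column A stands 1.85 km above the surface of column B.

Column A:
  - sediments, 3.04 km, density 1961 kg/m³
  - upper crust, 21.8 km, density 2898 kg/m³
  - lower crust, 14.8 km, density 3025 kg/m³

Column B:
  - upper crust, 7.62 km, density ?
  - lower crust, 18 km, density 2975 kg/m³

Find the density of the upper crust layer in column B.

Take the compensation level at the base of the deeper column (depth z_c below the surface of column A) and equate Σ ρ_i t_i down to z_c; mantle fills any gap and the z_c terms cancel.
Column A: 3.04×1961 + 21.8×2898 + 14.8×3025 + (z_c − 39.64)×3240
Column B: 1.85×0 + 7.62×ρ + 18×2975 + (z_c − 1.85 − 25.62)×3240
The z_c×3240 term appears on both sides and cancels. Collect the known terms of each column as K = Σ(ρt)_known − 3240 × (depth of known layers): K_A = 113907.84 − 3240×39.64 = −14525.76; K_B = 53550 − 3240×(1.85 + 25.62) = −35452.8.
Balance: K_A = K_B + 7.62×ρ, so ρ = (K_A − K_B)/7.62 = 20927/7.62 = 2750 kg/m³.

2750 kg/m³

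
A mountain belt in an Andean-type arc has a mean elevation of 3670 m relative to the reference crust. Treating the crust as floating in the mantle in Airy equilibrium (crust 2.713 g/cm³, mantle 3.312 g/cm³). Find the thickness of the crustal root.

16600 m

Equating mass per unit area of the two columns: the weight of the topography is balanced by the buoyancy of the root, ρ_c h = (ρ_m − ρ_c) r.
r = h · ρ_c / (ρ_m − ρ_c) = 3670 m × 2.713 / (3.312 − 2.713) = 16600 m.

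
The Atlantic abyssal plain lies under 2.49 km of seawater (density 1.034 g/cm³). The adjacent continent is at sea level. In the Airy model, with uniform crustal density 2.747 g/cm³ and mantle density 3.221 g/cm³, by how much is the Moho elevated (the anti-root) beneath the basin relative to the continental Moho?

Equating mass per unit area of the two columns: replacing crust with seawater at the top is compensated by replacing crust with mantle at the base: d (ρ_c − ρ_w) = a (ρ_m − ρ_c).
a = d (ρ_c − ρ_w)/(ρ_m − ρ_c) = 2.49 km × 1.713/0.474 = 9 km.

9 km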